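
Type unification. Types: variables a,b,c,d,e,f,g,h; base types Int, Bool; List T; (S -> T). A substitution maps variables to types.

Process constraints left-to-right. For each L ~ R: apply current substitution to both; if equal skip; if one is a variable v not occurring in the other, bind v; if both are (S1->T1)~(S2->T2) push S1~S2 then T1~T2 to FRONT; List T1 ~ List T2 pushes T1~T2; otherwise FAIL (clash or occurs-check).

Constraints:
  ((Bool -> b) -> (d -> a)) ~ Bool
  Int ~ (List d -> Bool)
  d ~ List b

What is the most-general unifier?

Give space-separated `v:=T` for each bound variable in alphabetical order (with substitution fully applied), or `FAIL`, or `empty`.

step 1: unify ((Bool -> b) -> (d -> a)) ~ Bool  [subst: {-} | 2 pending]
  clash: ((Bool -> b) -> (d -> a)) vs Bool

Answer: FAIL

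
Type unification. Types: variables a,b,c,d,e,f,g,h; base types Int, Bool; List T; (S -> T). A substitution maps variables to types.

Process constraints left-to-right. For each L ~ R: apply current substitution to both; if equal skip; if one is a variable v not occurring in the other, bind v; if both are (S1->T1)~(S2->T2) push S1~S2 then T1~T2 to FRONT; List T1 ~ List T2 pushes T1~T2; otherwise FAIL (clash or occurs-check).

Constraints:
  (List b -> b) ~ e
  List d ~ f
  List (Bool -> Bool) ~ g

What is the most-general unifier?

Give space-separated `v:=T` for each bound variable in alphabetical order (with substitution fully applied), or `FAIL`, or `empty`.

Answer: e:=(List b -> b) f:=List d g:=List (Bool -> Bool)

Derivation:
step 1: unify (List b -> b) ~ e  [subst: {-} | 2 pending]
  bind e := (List b -> b)
step 2: unify List d ~ f  [subst: {e:=(List b -> b)} | 1 pending]
  bind f := List d
step 3: unify List (Bool -> Bool) ~ g  [subst: {e:=(List b -> b), f:=List d} | 0 pending]
  bind g := List (Bool -> Bool)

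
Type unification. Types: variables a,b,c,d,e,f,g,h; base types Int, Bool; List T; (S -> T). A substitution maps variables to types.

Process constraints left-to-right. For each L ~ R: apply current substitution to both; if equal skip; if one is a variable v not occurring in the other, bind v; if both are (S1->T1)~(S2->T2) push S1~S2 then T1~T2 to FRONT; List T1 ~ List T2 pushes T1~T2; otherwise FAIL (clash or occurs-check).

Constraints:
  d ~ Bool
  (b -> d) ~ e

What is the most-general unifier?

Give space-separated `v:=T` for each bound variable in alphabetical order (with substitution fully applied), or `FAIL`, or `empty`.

Answer: d:=Bool e:=(b -> Bool)

Derivation:
step 1: unify d ~ Bool  [subst: {-} | 1 pending]
  bind d := Bool
step 2: unify (b -> Bool) ~ e  [subst: {d:=Bool} | 0 pending]
  bind e := (b -> Bool)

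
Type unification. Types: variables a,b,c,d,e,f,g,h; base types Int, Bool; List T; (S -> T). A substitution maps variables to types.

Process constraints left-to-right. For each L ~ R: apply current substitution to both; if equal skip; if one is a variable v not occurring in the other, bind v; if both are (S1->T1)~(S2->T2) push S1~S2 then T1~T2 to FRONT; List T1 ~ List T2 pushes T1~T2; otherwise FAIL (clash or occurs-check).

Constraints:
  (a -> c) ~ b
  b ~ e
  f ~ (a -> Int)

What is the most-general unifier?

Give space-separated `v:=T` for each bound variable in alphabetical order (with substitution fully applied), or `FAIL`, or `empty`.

step 1: unify (a -> c) ~ b  [subst: {-} | 2 pending]
  bind b := (a -> c)
step 2: unify (a -> c) ~ e  [subst: {b:=(a -> c)} | 1 pending]
  bind e := (a -> c)
step 3: unify f ~ (a -> Int)  [subst: {b:=(a -> c), e:=(a -> c)} | 0 pending]
  bind f := (a -> Int)

Answer: b:=(a -> c) e:=(a -> c) f:=(a -> Int)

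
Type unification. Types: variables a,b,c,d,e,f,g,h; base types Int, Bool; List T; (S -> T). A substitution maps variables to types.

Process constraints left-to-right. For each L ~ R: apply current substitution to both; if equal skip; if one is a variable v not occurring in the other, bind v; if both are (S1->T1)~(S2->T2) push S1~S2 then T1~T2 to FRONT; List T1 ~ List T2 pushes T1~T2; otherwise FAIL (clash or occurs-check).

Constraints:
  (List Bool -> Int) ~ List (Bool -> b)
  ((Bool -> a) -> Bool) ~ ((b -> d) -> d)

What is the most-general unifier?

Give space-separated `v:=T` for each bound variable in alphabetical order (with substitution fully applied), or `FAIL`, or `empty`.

Answer: FAIL

Derivation:
step 1: unify (List Bool -> Int) ~ List (Bool -> b)  [subst: {-} | 1 pending]
  clash: (List Bool -> Int) vs List (Bool -> b)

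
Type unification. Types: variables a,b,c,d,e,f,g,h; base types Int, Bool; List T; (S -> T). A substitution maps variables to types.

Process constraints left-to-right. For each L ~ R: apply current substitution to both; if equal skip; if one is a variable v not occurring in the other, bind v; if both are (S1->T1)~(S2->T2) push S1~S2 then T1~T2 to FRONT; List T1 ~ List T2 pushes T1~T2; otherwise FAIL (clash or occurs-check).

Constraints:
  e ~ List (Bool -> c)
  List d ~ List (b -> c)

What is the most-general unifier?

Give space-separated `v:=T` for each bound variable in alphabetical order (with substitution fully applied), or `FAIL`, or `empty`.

Answer: d:=(b -> c) e:=List (Bool -> c)

Derivation:
step 1: unify e ~ List (Bool -> c)  [subst: {-} | 1 pending]
  bind e := List (Bool -> c)
step 2: unify List d ~ List (b -> c)  [subst: {e:=List (Bool -> c)} | 0 pending]
  -> decompose List: push d~(b -> c)
step 3: unify d ~ (b -> c)  [subst: {e:=List (Bool -> c)} | 0 pending]
  bind d := (b -> c)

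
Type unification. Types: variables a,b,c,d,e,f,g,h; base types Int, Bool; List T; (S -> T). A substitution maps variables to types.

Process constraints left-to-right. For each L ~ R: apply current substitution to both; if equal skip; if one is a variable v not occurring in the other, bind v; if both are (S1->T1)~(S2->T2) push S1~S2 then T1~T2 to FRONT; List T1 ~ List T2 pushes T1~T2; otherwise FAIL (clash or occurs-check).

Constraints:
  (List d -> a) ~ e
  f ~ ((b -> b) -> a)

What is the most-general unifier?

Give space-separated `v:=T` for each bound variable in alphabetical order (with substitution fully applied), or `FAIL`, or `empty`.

Answer: e:=(List d -> a) f:=((b -> b) -> a)

Derivation:
step 1: unify (List d -> a) ~ e  [subst: {-} | 1 pending]
  bind e := (List d -> a)
step 2: unify f ~ ((b -> b) -> a)  [subst: {e:=(List d -> a)} | 0 pending]
  bind f := ((b -> b) -> a)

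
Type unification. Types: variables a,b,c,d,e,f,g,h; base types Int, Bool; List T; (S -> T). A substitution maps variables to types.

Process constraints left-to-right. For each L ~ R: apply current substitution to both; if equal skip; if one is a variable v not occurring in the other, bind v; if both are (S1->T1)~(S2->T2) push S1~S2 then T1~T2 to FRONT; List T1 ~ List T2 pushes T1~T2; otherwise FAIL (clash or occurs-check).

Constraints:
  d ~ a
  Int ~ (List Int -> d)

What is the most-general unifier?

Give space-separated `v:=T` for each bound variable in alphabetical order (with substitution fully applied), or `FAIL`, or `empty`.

Answer: FAIL

Derivation:
step 1: unify d ~ a  [subst: {-} | 1 pending]
  bind d := a
step 2: unify Int ~ (List Int -> a)  [subst: {d:=a} | 0 pending]
  clash: Int vs (List Int -> a)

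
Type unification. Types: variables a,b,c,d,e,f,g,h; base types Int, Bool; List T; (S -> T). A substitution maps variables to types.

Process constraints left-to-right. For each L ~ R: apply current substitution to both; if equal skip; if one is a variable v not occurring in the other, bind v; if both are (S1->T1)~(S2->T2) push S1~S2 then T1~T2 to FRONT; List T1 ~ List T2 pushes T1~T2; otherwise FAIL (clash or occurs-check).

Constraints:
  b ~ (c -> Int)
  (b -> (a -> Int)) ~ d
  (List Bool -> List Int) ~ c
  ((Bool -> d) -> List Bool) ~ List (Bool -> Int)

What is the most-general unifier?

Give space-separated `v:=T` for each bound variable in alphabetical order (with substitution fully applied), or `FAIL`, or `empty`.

step 1: unify b ~ (c -> Int)  [subst: {-} | 3 pending]
  bind b := (c -> Int)
step 2: unify ((c -> Int) -> (a -> Int)) ~ d  [subst: {b:=(c -> Int)} | 2 pending]
  bind d := ((c -> Int) -> (a -> Int))
step 3: unify (List Bool -> List Int) ~ c  [subst: {b:=(c -> Int), d:=((c -> Int) -> (a -> Int))} | 1 pending]
  bind c := (List Bool -> List Int)
step 4: unify ((Bool -> (((List Bool -> List Int) -> Int) -> (a -> Int))) -> List Bool) ~ List (Bool -> Int)  [subst: {b:=(c -> Int), d:=((c -> Int) -> (a -> Int)), c:=(List Bool -> List Int)} | 0 pending]
  clash: ((Bool -> (((List Bool -> List Int) -> Int) -> (a -> Int))) -> List Bool) vs List (Bool -> Int)

Answer: FAIL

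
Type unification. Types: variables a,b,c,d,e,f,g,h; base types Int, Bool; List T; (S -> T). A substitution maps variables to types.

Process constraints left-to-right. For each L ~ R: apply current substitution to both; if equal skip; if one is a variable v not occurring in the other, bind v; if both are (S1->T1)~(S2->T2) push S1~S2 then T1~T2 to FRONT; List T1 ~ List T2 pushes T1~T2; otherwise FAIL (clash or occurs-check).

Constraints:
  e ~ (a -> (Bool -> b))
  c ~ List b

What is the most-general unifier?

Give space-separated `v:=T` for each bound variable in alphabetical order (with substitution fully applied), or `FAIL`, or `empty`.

Answer: c:=List b e:=(a -> (Bool -> b))

Derivation:
step 1: unify e ~ (a -> (Bool -> b))  [subst: {-} | 1 pending]
  bind e := (a -> (Bool -> b))
step 2: unify c ~ List b  [subst: {e:=(a -> (Bool -> b))} | 0 pending]
  bind c := List b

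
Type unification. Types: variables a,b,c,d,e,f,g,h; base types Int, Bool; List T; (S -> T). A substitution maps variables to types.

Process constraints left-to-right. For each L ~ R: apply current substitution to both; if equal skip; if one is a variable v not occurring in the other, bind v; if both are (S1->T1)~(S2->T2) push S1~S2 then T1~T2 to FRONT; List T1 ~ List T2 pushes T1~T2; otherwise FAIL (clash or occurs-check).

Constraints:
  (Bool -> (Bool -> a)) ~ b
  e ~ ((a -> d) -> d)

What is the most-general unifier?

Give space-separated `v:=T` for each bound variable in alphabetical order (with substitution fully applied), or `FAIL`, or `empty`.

Answer: b:=(Bool -> (Bool -> a)) e:=((a -> d) -> d)

Derivation:
step 1: unify (Bool -> (Bool -> a)) ~ b  [subst: {-} | 1 pending]
  bind b := (Bool -> (Bool -> a))
step 2: unify e ~ ((a -> d) -> d)  [subst: {b:=(Bool -> (Bool -> a))} | 0 pending]
  bind e := ((a -> d) -> d)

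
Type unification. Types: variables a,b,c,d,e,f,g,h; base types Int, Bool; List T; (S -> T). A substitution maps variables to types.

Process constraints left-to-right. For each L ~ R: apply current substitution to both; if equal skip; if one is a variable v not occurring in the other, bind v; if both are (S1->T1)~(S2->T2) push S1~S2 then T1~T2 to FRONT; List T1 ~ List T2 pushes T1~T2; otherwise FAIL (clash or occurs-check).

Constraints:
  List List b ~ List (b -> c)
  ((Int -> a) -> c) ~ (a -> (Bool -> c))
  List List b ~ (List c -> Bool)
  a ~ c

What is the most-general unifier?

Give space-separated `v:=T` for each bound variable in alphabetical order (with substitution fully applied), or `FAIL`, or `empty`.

Answer: FAIL

Derivation:
step 1: unify List List b ~ List (b -> c)  [subst: {-} | 3 pending]
  -> decompose List: push List b~(b -> c)
step 2: unify List b ~ (b -> c)  [subst: {-} | 3 pending]
  clash: List b vs (b -> c)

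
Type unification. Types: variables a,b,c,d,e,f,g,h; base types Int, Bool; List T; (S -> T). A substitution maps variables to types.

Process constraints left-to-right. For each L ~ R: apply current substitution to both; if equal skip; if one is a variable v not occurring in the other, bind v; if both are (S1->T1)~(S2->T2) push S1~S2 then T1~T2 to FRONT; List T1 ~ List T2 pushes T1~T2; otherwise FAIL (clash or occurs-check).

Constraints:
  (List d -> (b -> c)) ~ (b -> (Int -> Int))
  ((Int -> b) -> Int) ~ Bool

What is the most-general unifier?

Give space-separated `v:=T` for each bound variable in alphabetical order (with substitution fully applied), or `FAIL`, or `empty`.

step 1: unify (List d -> (b -> c)) ~ (b -> (Int -> Int))  [subst: {-} | 1 pending]
  -> decompose arrow: push List d~b, (b -> c)~(Int -> Int)
step 2: unify List d ~ b  [subst: {-} | 2 pending]
  bind b := List d
step 3: unify (List d -> c) ~ (Int -> Int)  [subst: {b:=List d} | 1 pending]
  -> decompose arrow: push List d~Int, c~Int
step 4: unify List d ~ Int  [subst: {b:=List d} | 2 pending]
  clash: List d vs Int

Answer: FAIL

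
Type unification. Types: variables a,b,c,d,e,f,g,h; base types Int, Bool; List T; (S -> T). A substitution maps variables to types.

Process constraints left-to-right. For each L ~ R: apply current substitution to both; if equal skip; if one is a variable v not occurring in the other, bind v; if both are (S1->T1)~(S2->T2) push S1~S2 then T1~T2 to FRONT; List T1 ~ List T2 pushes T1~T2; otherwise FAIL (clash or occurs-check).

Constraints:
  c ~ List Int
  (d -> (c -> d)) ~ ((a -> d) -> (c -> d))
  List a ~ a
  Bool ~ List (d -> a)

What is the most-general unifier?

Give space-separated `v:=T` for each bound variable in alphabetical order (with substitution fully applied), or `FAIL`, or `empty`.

step 1: unify c ~ List Int  [subst: {-} | 3 pending]
  bind c := List Int
step 2: unify (d -> (List Int -> d)) ~ ((a -> d) -> (List Int -> d))  [subst: {c:=List Int} | 2 pending]
  -> decompose arrow: push d~(a -> d), (List Int -> d)~(List Int -> d)
step 3: unify d ~ (a -> d)  [subst: {c:=List Int} | 3 pending]
  occurs-check fail: d in (a -> d)

Answer: FAIL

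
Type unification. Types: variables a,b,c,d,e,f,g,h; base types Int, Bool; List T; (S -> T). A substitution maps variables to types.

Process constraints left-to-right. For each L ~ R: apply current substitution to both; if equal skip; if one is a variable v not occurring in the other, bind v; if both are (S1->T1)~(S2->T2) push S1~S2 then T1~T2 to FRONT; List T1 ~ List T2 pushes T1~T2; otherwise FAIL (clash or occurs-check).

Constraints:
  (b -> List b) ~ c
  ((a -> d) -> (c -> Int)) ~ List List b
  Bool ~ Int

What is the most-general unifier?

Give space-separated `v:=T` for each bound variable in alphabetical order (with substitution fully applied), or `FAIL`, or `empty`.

step 1: unify (b -> List b) ~ c  [subst: {-} | 2 pending]
  bind c := (b -> List b)
step 2: unify ((a -> d) -> ((b -> List b) -> Int)) ~ List List b  [subst: {c:=(b -> List b)} | 1 pending]
  clash: ((a -> d) -> ((b -> List b) -> Int)) vs List List b

Answer: FAIL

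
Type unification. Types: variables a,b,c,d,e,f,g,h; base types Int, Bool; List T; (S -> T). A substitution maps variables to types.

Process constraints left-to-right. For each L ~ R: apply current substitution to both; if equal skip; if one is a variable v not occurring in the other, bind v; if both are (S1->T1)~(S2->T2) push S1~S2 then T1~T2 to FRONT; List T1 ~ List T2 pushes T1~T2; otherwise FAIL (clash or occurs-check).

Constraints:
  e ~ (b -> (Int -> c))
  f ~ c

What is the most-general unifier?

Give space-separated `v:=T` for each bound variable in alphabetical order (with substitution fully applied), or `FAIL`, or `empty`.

Answer: e:=(b -> (Int -> c)) f:=c

Derivation:
step 1: unify e ~ (b -> (Int -> c))  [subst: {-} | 1 pending]
  bind e := (b -> (Int -> c))
step 2: unify f ~ c  [subst: {e:=(b -> (Int -> c))} | 0 pending]
  bind f := c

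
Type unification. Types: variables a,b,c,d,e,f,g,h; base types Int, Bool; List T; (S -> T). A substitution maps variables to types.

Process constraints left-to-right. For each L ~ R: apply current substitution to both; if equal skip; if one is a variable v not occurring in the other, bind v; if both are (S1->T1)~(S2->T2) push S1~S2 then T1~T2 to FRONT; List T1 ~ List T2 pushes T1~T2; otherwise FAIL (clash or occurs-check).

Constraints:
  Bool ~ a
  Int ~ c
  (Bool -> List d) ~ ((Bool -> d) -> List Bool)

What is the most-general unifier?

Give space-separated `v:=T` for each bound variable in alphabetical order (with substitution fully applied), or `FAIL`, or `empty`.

step 1: unify Bool ~ a  [subst: {-} | 2 pending]
  bind a := Bool
step 2: unify Int ~ c  [subst: {a:=Bool} | 1 pending]
  bind c := Int
step 3: unify (Bool -> List d) ~ ((Bool -> d) -> List Bool)  [subst: {a:=Bool, c:=Int} | 0 pending]
  -> decompose arrow: push Bool~(Bool -> d), List d~List Bool
step 4: unify Bool ~ (Bool -> d)  [subst: {a:=Bool, c:=Int} | 1 pending]
  clash: Bool vs (Bool -> d)

Answer: FAIL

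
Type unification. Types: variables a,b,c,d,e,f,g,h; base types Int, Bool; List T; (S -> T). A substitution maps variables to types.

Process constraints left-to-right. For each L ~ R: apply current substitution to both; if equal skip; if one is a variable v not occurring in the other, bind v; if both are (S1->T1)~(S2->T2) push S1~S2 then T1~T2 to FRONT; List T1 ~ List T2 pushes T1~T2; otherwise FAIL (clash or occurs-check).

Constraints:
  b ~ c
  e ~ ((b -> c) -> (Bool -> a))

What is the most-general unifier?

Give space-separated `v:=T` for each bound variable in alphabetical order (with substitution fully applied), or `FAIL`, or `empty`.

Answer: b:=c e:=((c -> c) -> (Bool -> a))

Derivation:
step 1: unify b ~ c  [subst: {-} | 1 pending]
  bind b := c
step 2: unify e ~ ((c -> c) -> (Bool -> a))  [subst: {b:=c} | 0 pending]
  bind e := ((c -> c) -> (Bool -> a))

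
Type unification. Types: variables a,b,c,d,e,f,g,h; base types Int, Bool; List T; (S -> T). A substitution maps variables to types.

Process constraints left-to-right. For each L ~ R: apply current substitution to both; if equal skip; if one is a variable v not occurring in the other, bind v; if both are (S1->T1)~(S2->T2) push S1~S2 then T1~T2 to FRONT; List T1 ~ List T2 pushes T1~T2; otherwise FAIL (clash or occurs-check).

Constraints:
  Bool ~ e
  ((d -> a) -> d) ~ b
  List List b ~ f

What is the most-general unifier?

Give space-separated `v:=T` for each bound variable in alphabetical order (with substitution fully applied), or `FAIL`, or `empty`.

step 1: unify Bool ~ e  [subst: {-} | 2 pending]
  bind e := Bool
step 2: unify ((d -> a) -> d) ~ b  [subst: {e:=Bool} | 1 pending]
  bind b := ((d -> a) -> d)
step 3: unify List List ((d -> a) -> d) ~ f  [subst: {e:=Bool, b:=((d -> a) -> d)} | 0 pending]
  bind f := List List ((d -> a) -> d)

Answer: b:=((d -> a) -> d) e:=Bool f:=List List ((d -> a) -> d)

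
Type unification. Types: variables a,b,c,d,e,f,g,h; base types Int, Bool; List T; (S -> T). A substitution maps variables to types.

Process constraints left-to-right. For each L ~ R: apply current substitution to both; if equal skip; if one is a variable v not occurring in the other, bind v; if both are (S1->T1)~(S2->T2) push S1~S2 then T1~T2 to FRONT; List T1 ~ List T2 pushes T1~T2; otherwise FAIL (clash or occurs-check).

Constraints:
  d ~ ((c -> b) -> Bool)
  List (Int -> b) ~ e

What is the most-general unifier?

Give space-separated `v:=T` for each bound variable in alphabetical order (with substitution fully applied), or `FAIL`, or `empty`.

step 1: unify d ~ ((c -> b) -> Bool)  [subst: {-} | 1 pending]
  bind d := ((c -> b) -> Bool)
step 2: unify List (Int -> b) ~ e  [subst: {d:=((c -> b) -> Bool)} | 0 pending]
  bind e := List (Int -> b)

Answer: d:=((c -> b) -> Bool) e:=List (Int -> b)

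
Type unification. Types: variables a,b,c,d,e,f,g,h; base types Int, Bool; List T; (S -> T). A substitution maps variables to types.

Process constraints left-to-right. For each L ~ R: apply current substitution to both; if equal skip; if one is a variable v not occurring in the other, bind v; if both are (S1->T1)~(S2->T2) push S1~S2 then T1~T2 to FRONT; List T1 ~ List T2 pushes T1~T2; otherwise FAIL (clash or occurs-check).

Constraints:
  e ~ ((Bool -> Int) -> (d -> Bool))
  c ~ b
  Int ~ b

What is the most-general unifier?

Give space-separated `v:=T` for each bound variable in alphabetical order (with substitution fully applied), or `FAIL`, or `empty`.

step 1: unify e ~ ((Bool -> Int) -> (d -> Bool))  [subst: {-} | 2 pending]
  bind e := ((Bool -> Int) -> (d -> Bool))
step 2: unify c ~ b  [subst: {e:=((Bool -> Int) -> (d -> Bool))} | 1 pending]
  bind c := b
step 3: unify Int ~ b  [subst: {e:=((Bool -> Int) -> (d -> Bool)), c:=b} | 0 pending]
  bind b := Int

Answer: b:=Int c:=Int e:=((Bool -> Int) -> (d -> Bool))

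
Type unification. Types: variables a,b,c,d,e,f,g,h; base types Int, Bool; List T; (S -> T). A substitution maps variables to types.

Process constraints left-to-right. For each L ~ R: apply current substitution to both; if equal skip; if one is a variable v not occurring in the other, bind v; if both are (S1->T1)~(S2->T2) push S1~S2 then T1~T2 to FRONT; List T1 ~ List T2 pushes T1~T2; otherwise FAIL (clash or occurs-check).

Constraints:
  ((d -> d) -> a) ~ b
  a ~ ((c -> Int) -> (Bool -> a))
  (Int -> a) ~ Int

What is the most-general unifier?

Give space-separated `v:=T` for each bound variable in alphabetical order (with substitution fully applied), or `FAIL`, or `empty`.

Answer: FAIL

Derivation:
step 1: unify ((d -> d) -> a) ~ b  [subst: {-} | 2 pending]
  bind b := ((d -> d) -> a)
step 2: unify a ~ ((c -> Int) -> (Bool -> a))  [subst: {b:=((d -> d) -> a)} | 1 pending]
  occurs-check fail: a in ((c -> Int) -> (Bool -> a))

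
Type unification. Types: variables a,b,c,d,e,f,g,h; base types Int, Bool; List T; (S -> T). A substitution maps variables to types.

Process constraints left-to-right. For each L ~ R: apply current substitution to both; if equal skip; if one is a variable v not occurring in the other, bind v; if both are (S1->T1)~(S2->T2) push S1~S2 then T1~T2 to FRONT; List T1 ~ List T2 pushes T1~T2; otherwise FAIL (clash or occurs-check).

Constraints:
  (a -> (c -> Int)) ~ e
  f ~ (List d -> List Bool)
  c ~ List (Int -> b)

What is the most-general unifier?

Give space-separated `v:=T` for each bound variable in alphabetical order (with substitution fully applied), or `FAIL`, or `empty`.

Answer: c:=List (Int -> b) e:=(a -> (List (Int -> b) -> Int)) f:=(List d -> List Bool)

Derivation:
step 1: unify (a -> (c -> Int)) ~ e  [subst: {-} | 2 pending]
  bind e := (a -> (c -> Int))
step 2: unify f ~ (List d -> List Bool)  [subst: {e:=(a -> (c -> Int))} | 1 pending]
  bind f := (List d -> List Bool)
step 3: unify c ~ List (Int -> b)  [subst: {e:=(a -> (c -> Int)), f:=(List d -> List Bool)} | 0 pending]
  bind c := List (Int -> b)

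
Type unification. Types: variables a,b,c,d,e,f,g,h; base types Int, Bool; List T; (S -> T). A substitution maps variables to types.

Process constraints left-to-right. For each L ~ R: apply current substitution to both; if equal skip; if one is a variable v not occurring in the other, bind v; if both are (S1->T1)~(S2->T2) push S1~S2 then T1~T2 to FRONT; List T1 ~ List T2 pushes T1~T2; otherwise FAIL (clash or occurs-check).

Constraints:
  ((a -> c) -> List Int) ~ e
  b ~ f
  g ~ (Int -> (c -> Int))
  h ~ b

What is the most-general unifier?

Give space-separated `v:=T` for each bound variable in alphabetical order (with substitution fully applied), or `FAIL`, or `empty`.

step 1: unify ((a -> c) -> List Int) ~ e  [subst: {-} | 3 pending]
  bind e := ((a -> c) -> List Int)
step 2: unify b ~ f  [subst: {e:=((a -> c) -> List Int)} | 2 pending]
  bind b := f
step 3: unify g ~ (Int -> (c -> Int))  [subst: {e:=((a -> c) -> List Int), b:=f} | 1 pending]
  bind g := (Int -> (c -> Int))
step 4: unify h ~ f  [subst: {e:=((a -> c) -> List Int), b:=f, g:=(Int -> (c -> Int))} | 0 pending]
  bind h := f

Answer: b:=f e:=((a -> c) -> List Int) g:=(Int -> (c -> Int)) h:=f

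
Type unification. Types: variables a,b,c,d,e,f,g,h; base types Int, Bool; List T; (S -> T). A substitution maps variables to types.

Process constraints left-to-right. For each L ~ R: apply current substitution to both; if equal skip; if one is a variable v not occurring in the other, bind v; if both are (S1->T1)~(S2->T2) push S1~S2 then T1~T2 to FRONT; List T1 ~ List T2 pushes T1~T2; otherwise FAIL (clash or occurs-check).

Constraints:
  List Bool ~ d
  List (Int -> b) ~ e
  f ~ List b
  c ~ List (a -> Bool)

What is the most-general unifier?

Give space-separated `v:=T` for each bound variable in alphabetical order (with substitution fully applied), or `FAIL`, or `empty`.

step 1: unify List Bool ~ d  [subst: {-} | 3 pending]
  bind d := List Bool
step 2: unify List (Int -> b) ~ e  [subst: {d:=List Bool} | 2 pending]
  bind e := List (Int -> b)
step 3: unify f ~ List b  [subst: {d:=List Bool, e:=List (Int -> b)} | 1 pending]
  bind f := List b
step 4: unify c ~ List (a -> Bool)  [subst: {d:=List Bool, e:=List (Int -> b), f:=List b} | 0 pending]
  bind c := List (a -> Bool)

Answer: c:=List (a -> Bool) d:=List Bool e:=List (Int -> b) f:=List b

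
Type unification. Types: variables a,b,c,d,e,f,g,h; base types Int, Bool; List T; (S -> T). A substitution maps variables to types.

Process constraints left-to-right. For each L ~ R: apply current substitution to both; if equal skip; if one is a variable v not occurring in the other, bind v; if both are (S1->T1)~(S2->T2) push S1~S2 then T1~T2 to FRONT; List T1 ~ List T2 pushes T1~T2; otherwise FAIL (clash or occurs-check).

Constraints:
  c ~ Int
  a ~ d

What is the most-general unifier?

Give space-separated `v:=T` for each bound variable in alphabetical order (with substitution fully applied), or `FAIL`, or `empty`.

Answer: a:=d c:=Int

Derivation:
step 1: unify c ~ Int  [subst: {-} | 1 pending]
  bind c := Int
step 2: unify a ~ d  [subst: {c:=Int} | 0 pending]
  bind a := d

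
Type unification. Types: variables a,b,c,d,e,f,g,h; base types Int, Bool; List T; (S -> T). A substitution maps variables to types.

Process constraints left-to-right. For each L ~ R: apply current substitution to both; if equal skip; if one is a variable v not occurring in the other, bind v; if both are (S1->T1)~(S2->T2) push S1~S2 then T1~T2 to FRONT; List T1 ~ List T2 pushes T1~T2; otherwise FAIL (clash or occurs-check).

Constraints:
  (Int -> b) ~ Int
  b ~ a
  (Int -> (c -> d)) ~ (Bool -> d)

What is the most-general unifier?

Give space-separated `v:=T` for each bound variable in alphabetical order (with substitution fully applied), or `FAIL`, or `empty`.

Answer: FAIL

Derivation:
step 1: unify (Int -> b) ~ Int  [subst: {-} | 2 pending]
  clash: (Int -> b) vs Int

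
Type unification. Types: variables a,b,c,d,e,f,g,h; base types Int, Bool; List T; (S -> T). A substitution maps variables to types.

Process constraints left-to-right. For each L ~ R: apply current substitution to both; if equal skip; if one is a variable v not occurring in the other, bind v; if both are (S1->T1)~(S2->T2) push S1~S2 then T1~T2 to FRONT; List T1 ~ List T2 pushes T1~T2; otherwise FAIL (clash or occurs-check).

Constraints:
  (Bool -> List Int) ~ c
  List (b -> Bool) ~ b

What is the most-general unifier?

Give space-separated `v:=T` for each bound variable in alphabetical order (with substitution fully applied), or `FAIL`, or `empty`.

Answer: FAIL

Derivation:
step 1: unify (Bool -> List Int) ~ c  [subst: {-} | 1 pending]
  bind c := (Bool -> List Int)
step 2: unify List (b -> Bool) ~ b  [subst: {c:=(Bool -> List Int)} | 0 pending]
  occurs-check fail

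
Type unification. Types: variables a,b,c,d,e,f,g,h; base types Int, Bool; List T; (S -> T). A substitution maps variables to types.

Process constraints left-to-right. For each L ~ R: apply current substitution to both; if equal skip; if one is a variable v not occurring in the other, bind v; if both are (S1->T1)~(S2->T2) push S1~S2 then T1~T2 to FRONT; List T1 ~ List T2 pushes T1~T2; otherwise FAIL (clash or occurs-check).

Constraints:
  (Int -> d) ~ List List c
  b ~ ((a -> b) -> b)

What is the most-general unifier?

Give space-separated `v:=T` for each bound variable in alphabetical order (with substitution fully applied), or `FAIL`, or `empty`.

step 1: unify (Int -> d) ~ List List c  [subst: {-} | 1 pending]
  clash: (Int -> d) vs List List c

Answer: FAIL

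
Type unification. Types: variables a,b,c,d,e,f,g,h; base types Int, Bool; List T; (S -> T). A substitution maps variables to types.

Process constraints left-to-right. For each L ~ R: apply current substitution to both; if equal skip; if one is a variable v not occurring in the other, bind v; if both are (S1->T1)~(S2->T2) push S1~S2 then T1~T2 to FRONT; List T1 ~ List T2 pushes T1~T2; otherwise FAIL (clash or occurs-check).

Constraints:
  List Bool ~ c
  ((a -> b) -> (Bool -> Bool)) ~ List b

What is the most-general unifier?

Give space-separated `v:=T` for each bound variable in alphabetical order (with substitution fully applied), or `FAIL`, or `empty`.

Answer: FAIL

Derivation:
step 1: unify List Bool ~ c  [subst: {-} | 1 pending]
  bind c := List Bool
step 2: unify ((a -> b) -> (Bool -> Bool)) ~ List b  [subst: {c:=List Bool} | 0 pending]
  clash: ((a -> b) -> (Bool -> Bool)) vs List b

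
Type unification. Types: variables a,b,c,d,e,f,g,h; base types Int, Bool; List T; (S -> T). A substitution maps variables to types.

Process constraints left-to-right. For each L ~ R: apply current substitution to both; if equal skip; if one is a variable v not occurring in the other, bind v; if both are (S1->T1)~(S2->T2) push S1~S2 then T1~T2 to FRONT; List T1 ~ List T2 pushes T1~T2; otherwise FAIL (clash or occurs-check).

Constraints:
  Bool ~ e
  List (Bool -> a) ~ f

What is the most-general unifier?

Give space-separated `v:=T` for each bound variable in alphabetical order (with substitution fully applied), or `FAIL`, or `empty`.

Answer: e:=Bool f:=List (Bool -> a)

Derivation:
step 1: unify Bool ~ e  [subst: {-} | 1 pending]
  bind e := Bool
step 2: unify List (Bool -> a) ~ f  [subst: {e:=Bool} | 0 pending]
  bind f := List (Bool -> a)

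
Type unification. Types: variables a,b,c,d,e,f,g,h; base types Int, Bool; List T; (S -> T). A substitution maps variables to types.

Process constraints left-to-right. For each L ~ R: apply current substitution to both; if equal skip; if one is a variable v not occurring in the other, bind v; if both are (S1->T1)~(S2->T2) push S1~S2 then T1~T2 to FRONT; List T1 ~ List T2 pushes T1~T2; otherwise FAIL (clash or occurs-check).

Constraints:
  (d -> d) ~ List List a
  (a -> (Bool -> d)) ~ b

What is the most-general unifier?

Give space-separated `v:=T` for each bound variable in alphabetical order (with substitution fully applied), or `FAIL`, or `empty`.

step 1: unify (d -> d) ~ List List a  [subst: {-} | 1 pending]
  clash: (d -> d) vs List List a

Answer: FAIL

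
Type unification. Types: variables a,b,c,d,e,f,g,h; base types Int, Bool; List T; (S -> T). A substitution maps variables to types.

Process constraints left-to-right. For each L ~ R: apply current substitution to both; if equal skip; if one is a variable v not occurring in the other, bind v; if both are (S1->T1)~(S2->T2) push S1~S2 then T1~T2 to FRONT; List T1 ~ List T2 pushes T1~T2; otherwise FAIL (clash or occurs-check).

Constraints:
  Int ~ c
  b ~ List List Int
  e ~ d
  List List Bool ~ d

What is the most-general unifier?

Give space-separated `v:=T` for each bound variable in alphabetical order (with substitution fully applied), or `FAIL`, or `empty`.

step 1: unify Int ~ c  [subst: {-} | 3 pending]
  bind c := Int
step 2: unify b ~ List List Int  [subst: {c:=Int} | 2 pending]
  bind b := List List Int
step 3: unify e ~ d  [subst: {c:=Int, b:=List List Int} | 1 pending]
  bind e := d
step 4: unify List List Bool ~ d  [subst: {c:=Int, b:=List List Int, e:=d} | 0 pending]
  bind d := List List Bool

Answer: b:=List List Int c:=Int d:=List List Bool e:=List List Bool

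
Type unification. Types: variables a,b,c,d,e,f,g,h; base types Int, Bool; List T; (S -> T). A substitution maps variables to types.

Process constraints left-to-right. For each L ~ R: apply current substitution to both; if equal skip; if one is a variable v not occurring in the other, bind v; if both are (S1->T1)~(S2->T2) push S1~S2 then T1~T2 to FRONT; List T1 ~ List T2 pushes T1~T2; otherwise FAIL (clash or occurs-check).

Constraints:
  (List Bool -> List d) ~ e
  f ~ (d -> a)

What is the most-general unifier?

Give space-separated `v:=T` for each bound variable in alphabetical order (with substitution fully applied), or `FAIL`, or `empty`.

Answer: e:=(List Bool -> List d) f:=(d -> a)

Derivation:
step 1: unify (List Bool -> List d) ~ e  [subst: {-} | 1 pending]
  bind e := (List Bool -> List d)
step 2: unify f ~ (d -> a)  [subst: {e:=(List Bool -> List d)} | 0 pending]
  bind f := (d -> a)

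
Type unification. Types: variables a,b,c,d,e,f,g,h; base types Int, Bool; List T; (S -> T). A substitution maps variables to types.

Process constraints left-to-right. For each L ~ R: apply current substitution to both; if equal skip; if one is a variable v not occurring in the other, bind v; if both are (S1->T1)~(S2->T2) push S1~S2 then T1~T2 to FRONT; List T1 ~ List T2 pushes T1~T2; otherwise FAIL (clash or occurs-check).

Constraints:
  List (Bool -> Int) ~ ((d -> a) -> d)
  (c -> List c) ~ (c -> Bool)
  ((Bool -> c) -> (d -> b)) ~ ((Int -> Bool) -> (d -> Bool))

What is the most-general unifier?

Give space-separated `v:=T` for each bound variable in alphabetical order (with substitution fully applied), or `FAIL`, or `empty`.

step 1: unify List (Bool -> Int) ~ ((d -> a) -> d)  [subst: {-} | 2 pending]
  clash: List (Bool -> Int) vs ((d -> a) -> d)

Answer: FAIL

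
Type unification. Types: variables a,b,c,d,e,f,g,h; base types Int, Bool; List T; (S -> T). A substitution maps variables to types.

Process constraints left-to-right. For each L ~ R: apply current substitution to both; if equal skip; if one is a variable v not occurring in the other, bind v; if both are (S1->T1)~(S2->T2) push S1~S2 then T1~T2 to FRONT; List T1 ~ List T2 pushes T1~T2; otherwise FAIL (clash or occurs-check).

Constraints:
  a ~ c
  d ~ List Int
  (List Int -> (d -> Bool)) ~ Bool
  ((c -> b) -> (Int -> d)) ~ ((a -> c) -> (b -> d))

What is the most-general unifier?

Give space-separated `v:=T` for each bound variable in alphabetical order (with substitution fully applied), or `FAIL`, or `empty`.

Answer: FAIL

Derivation:
step 1: unify a ~ c  [subst: {-} | 3 pending]
  bind a := c
step 2: unify d ~ List Int  [subst: {a:=c} | 2 pending]
  bind d := List Int
step 3: unify (List Int -> (List Int -> Bool)) ~ Bool  [subst: {a:=c, d:=List Int} | 1 pending]
  clash: (List Int -> (List Int -> Bool)) vs Bool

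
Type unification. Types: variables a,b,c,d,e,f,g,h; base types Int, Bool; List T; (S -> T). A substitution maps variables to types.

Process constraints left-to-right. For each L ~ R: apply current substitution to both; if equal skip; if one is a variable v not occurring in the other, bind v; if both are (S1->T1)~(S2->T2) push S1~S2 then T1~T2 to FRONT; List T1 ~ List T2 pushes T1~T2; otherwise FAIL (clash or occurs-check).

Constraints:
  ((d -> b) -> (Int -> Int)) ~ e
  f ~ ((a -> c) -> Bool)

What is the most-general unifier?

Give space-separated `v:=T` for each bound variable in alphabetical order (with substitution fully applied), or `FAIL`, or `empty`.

step 1: unify ((d -> b) -> (Int -> Int)) ~ e  [subst: {-} | 1 pending]
  bind e := ((d -> b) -> (Int -> Int))
step 2: unify f ~ ((a -> c) -> Bool)  [subst: {e:=((d -> b) -> (Int -> Int))} | 0 pending]
  bind f := ((a -> c) -> Bool)

Answer: e:=((d -> b) -> (Int -> Int)) f:=((a -> c) -> Bool)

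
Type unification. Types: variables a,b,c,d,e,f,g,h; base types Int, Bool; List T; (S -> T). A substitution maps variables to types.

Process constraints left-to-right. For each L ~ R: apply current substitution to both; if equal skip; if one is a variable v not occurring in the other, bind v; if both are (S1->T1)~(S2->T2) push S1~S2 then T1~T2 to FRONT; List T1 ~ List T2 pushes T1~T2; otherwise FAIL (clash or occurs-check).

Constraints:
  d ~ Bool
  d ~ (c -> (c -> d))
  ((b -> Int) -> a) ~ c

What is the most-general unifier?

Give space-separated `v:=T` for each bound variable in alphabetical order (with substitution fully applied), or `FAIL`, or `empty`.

Answer: FAIL

Derivation:
step 1: unify d ~ Bool  [subst: {-} | 2 pending]
  bind d := Bool
step 2: unify Bool ~ (c -> (c -> Bool))  [subst: {d:=Bool} | 1 pending]
  clash: Bool vs (c -> (c -> Bool))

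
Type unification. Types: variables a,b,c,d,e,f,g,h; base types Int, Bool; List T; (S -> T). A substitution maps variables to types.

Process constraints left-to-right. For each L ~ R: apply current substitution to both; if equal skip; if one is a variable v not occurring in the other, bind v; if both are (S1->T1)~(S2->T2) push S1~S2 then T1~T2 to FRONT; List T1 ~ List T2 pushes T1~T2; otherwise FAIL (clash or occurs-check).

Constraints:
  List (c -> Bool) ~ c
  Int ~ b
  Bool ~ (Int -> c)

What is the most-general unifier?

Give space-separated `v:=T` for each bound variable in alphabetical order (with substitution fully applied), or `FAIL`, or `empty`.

Answer: FAIL

Derivation:
step 1: unify List (c -> Bool) ~ c  [subst: {-} | 2 pending]
  occurs-check fail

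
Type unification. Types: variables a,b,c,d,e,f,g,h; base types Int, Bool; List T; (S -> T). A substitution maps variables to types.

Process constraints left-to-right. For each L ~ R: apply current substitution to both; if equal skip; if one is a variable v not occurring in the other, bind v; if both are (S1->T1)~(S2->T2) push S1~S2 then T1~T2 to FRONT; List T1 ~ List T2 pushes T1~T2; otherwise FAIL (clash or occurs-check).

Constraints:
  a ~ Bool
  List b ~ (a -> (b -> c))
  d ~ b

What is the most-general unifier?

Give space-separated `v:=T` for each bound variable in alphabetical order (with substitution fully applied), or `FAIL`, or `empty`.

step 1: unify a ~ Bool  [subst: {-} | 2 pending]
  bind a := Bool
step 2: unify List b ~ (Bool -> (b -> c))  [subst: {a:=Bool} | 1 pending]
  clash: List b vs (Bool -> (b -> c))

Answer: FAIL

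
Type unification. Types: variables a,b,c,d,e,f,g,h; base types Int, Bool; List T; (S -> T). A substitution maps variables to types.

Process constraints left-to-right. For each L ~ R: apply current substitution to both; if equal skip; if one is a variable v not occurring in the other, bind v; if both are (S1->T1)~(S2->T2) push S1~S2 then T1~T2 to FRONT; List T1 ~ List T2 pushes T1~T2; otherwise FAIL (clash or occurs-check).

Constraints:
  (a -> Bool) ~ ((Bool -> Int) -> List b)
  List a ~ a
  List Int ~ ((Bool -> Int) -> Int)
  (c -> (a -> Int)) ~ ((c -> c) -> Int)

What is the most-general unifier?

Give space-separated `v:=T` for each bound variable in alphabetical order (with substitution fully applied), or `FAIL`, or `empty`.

Answer: FAIL

Derivation:
step 1: unify (a -> Bool) ~ ((Bool -> Int) -> List b)  [subst: {-} | 3 pending]
  -> decompose arrow: push a~(Bool -> Int), Bool~List b
step 2: unify a ~ (Bool -> Int)  [subst: {-} | 4 pending]
  bind a := (Bool -> Int)
step 3: unify Bool ~ List b  [subst: {a:=(Bool -> Int)} | 3 pending]
  clash: Bool vs List b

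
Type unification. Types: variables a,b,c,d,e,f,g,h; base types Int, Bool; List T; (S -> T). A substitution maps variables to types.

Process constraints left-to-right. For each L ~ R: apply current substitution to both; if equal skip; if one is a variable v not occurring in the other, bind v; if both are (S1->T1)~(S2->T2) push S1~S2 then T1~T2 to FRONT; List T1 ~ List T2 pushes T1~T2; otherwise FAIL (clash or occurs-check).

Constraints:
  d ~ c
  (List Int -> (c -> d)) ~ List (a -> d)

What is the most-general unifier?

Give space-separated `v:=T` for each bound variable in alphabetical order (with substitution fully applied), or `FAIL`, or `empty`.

Answer: FAIL

Derivation:
step 1: unify d ~ c  [subst: {-} | 1 pending]
  bind d := c
step 2: unify (List Int -> (c -> c)) ~ List (a -> c)  [subst: {d:=c} | 0 pending]
  clash: (List Int -> (c -> c)) vs List (a -> c)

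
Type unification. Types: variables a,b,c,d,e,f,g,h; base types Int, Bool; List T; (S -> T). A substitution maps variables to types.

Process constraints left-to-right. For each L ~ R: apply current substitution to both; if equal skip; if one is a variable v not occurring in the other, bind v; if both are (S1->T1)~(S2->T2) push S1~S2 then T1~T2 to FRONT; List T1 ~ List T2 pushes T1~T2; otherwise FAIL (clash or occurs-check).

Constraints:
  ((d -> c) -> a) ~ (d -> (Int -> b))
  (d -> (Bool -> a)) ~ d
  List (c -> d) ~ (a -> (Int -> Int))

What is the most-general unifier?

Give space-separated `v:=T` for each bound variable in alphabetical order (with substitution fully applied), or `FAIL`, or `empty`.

Answer: FAIL

Derivation:
step 1: unify ((d -> c) -> a) ~ (d -> (Int -> b))  [subst: {-} | 2 pending]
  -> decompose arrow: push (d -> c)~d, a~(Int -> b)
step 2: unify (d -> c) ~ d  [subst: {-} | 3 pending]
  occurs-check fail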